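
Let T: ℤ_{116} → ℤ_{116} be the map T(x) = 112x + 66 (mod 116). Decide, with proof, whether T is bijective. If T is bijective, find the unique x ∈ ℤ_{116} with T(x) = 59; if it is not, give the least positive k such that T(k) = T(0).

29

We have gcd(112, 116) = 4 > 1. Taking x_1 = 0 and x_2 = 29: T(0) = 66 and T(29) = 112·29 + 66 = 3314 ≡ 66 (mod 116).
So T(0) = T(29) while 0 ≠ 29, thus T is not injective, hence not bijective.
Since T is not bijective, we find the least positive k with T(k) = T(0): this means 112k ≡ 0 (mod 116), i.e. 116 ∣ 112k. Since gcd(112, 116) = 4, dividing through by 4 this holds exactly when 29 ∣ 28k, and as gcd(28, 29) = 1, exactly when 29 ∣ k.
The smallest positive such k is 29.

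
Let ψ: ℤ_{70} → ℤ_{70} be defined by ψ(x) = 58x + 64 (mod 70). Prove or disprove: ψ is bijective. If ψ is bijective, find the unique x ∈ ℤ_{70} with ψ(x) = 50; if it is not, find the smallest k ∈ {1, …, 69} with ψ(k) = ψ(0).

We have gcd(58, 70) = 2 > 1. Taking u = 0 and v = 35: ψ(0) = 64 and ψ(35) = 58·35 + 64 = 2094 ≡ 64 (mod 70).
So ψ(0) = ψ(35) while 0 ≠ 35, hence ψ is not injective, hence not bijective.
Since ψ is not bijective, we find the least positive k with ψ(k) = ψ(0): this means 58k ≡ 0 (mod 70), i.e. 70 ∣ 58k. Since gcd(58, 70) = 2, dividing through by 2 this holds exactly when 35 ∣ 29k, and as gcd(29, 35) = 1, exactly when 35 ∣ k.
The smallest positive such k is 35.

35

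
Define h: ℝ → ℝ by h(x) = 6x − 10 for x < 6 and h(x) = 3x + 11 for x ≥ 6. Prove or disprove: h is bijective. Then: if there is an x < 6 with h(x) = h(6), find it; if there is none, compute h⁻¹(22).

Both pieces are strictly increasing (slopes 6 and 3), so each is injective on its own interval.
The left piece maps (−∞, 6) onto (−∞, 26); the right piece maps [6, ∞) onto [29, ∞).
The images leave a gap (26 has no preimage), so h is not surjective, hence not bijective.
Because the two images are disjoint, no x < 6 has h(x) = h(6), so we compute h⁻¹(22): 22 lies in (−∞, 26), so solve 6x − 10 = 22: x = (22 + 10)/6 = 16/3.

16/3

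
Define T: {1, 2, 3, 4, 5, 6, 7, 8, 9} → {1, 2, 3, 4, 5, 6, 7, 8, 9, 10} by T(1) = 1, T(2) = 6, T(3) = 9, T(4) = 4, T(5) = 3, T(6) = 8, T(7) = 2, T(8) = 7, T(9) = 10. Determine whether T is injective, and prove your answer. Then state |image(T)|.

9

The values T(1), …, T(9) are 1, 6, 9, 4, 3, 8, 2, 7, 10 — all distinct.
So T(u) = T(v) only when u = v, and T is injective.
The image of T is {1, 2, 3, 4, 6, 7, 8, 9, 10}, which has 9 elements.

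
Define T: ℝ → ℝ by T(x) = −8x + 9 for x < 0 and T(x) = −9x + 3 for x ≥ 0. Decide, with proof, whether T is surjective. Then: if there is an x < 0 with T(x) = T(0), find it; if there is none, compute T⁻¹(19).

-5/4

Both pieces are strictly decreasing (slopes −8 and −9), so each is injective on its own interval.
The left piece maps (−∞, 0) onto (9, ∞); the right piece maps [0, ∞) onto (−∞, 3].
The union (9, ∞) ∪ (−∞, 3] omits the interval between 9 and 3; in particular 9 has no preimage. So T is not surjective.
Because the two images are disjoint, no x < 0 has T(x) = T(0), so we compute T⁻¹(19): 19 lies in (9, ∞), so solve −8x + 9 = 19: x = (19 − 9)/(−8) = −5/4.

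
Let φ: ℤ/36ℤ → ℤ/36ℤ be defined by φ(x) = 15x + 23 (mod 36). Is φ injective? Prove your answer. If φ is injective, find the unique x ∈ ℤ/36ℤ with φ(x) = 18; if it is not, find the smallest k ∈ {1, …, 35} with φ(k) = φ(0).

12

We have gcd(15, 36) = 3 > 1. Taking u = 0 and v = 12: φ(0) = 23 and φ(12) = 15·12 + 23 = 203 ≡ 23 (mod 36).
So φ(0) = φ(12) while 0 ≠ 12, therefore φ is not injective.
Since φ is not injective, we find the least positive k with φ(k) = φ(0): this means 15k ≡ 0 (mod 36), i.e. 36 ∣ 15k. Since gcd(15, 36) = 3, dividing through by 3 this holds exactly when 12 ∣ 5k, and as gcd(5, 12) = 1, exactly when 12 ∣ k.
The smallest positive such k is 12.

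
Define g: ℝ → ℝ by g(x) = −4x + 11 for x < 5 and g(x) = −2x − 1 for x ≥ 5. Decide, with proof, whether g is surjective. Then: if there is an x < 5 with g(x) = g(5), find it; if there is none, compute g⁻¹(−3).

7/2

Both pieces are strictly decreasing (slopes −4 and −2), so each is injective on its own interval.
The left piece maps (−∞, 5) onto (−9, ∞); the right piece maps [5, ∞) onto (−∞, −11].
The union (−9, ∞) ∪ (−∞, −11] omits the interval between −9 and −11; in particular −9 has no preimage. So g is not surjective.
Because the two images are disjoint, no x < 5 has g(x) = g(5), so we compute g⁻¹(−3): −3 lies in (−9, ∞), so solve −4x + 11 = −3: x = (−3 − 11)/(−4) = 7/2.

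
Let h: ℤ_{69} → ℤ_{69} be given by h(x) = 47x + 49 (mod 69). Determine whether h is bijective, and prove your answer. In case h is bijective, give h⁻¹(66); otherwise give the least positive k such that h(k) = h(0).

40

Recall that h is injective if h(a) = h(b) implies a = b.
Suppose h(a) = h(b) in ℤ_{69}. Then 47a + 49 ≡ 47b + 49 (mod 69), thus 47(a − b) ≡ 0 (mod 69).
Since gcd(47, 69) = 1, 47 is invertible modulo 69, so a − b ≡ 0 (mod 69), i.e. a = b.
We now compute 47⁻¹ mod 69 explicitly. Euclid's algorithm: 69 = 1·47 + 22, 47 = 2·22 + 3, 22 = 7·3 + 1; back-substituting gives 1 = 47·47 − 32·69, so 47⁻¹ ≡ 47 (mod 69).
Then y ↦ 47(y − 49) is a two-sided inverse to h, so every y ∈ ℤ_{69} has a preimage.
Therefore h is bijective.
Since h is bijective, we compute h⁻¹(66): solve 47x + 49 ≡ 66 (mod 69), i.e. 47x ≡ 17 (mod 69).
Multiplying by 47⁻¹ = 47 gives x ≡ 47·17 = 799 = 11·69 + 40 ≡ 40 (mod 69).
Check: h(40) = 47·40 + 49 = 1929 = 27·69 + 66 ≡ 66 (mod 69).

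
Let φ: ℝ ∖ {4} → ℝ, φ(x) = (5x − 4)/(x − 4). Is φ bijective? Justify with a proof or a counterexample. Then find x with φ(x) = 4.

-12

If φ(x) = 5, cross-multiplying gives 1(5x − 4) = 5(x − 4), which simplifies to −4 = −20 — false.  So 5 has no preimage and φ is not surjective.
Therefore φ is not bijective.
Solving φ(x) = 4: cross-multiplying gives 5x − 4 = 4(x − 4), which rearranges to 1x = −12, so x = −12.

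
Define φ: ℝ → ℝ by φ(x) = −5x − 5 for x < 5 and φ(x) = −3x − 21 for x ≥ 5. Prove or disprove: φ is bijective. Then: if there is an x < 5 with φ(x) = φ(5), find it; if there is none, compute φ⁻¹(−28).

Both pieces are strictly decreasing (slopes −5 and −3), so each is injective on its own interval.
The left piece maps (−∞, 5) onto (−30, ∞); the right piece maps [5, ∞) onto (−∞, −36].
The images leave a gap (−30 has no preimage), so φ is not surjective, hence not bijective.
Because the two images are disjoint, no x < 5 has φ(x) = φ(5), so we compute φ⁻¹(−28): −28 lies in (−30, ∞), so solve −5x − 5 = −28: x = (−28 + 5)/(−5) = 23/5.

23/5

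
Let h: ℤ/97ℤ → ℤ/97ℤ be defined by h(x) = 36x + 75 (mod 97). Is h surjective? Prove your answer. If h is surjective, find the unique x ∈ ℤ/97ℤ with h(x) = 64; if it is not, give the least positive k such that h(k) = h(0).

Since gcd(36, 97) = 1, 36 is invertible modulo 97. Euclid's algorithm: 97 = 2·36 + 25, 36 = 1·25 + 11, 25 = 2·11 + 3, 11 = 3·3 + 2, 3 = 1·2 + 1; back-substituting gives 1 = 62·36 − 23·97, so 36⁻¹ ≡ 62 (mod 97).
For any y ∈ ℤ/97ℤ, x = 62(y − 75) mod 97 satisfies h(x) = 36·62(y − 75) + 75 ≡ y (since 36·62 ≡ 1 mod 97). So every y has a preimage.
Therefore h is surjective.
Since h is surjective, we find h⁻¹(64): we need 36x ≡ 64 − 75 ≡ 86 (mod 97). Using 36⁻¹ = 62: x ≡ 62·86 = 5332 = 54·97 + 94, so x = 94.
Check: h(94) = 36·94 + 75 = 3459 = 35·97 + 64 ≡ 64 (mod 97).

94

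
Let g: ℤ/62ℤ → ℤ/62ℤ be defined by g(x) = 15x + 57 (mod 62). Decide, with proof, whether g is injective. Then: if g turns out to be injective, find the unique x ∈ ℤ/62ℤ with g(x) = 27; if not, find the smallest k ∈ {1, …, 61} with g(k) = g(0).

60

Recall: g is injective when g(u) = g(v) forces u = v.
Suppose g(u) = g(v) in ℤ/62ℤ. Then 15u + 57 ≡ 15v + 57 (mod 62), thus 15(u − v) ≡ 0 (mod 62).
Since gcd(15, 62) = 1, 15 is invertible modulo 62, hence u − v ≡ 0 (mod 62), i.e. u = v.
So g is injective.
We now compute 15⁻¹ mod 62 explicitly. Euclid's algorithm: 62 = 4·15 + 2, 15 = 7·2 + 1; back-substituting gives 1 = 29·15 − 7·62, so 15⁻¹ ≡ 29 (mod 62).
Since g is injective, we find g⁻¹(27): we need 15x ≡ 27 − 57 ≡ 32 (mod 62). Using 15⁻¹ = 29: x ≡ 29·32 = 928 = 14·62 + 60, so x = 60.
Check: g(60) = 15·60 + 57 = 957 = 15·62 + 27 ≡ 27 (mod 62).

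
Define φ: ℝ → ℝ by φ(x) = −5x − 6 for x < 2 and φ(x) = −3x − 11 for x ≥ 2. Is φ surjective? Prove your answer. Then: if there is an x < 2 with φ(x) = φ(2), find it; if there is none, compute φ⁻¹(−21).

10/3

Both pieces are strictly decreasing (slopes −5 and −3), so each is injective on its own interval.
The left piece maps (−∞, 2) onto (−16, ∞); the right piece maps [2, ∞) onto (−∞, −17].
The union (−16, ∞) ∪ (−∞, −17] omits the interval between −16 and −17; in particular −16 has no preimage. So φ is not surjective.
Because the two images are disjoint, no x < 2 has φ(x) = φ(2), so we compute φ⁻¹(−21): −21 lies in (−∞, −17], so solve −3x − 11 = −21: x = (−21 + 11)/(−3) = 10/3.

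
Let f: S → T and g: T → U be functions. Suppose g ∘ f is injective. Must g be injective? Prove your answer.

not injective

No. Take S = {0, 1, 2}, T = {0, 1, 2, 3}, U = {0, 1, 2, 3}, f(a) = a for each a ∈ S, and g(b) = 2 if b ∈ {2, 3} else g(b) = b.
Then g ∘ f = f is injective (S ⊂ T and f is the inclusion), but g(2) = g(3) = 2 with 2 ≠ 3, so g is not injective.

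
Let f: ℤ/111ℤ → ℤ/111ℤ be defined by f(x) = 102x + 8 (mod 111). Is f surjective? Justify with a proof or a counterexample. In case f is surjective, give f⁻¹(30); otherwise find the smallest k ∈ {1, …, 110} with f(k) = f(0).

By definition, f is surjective if every y in the codomain equals f(x) for some x in the domain.
Since gcd(102, 111) = 3, we have 102x ≡ 0 (mod 3) for all x, so f(x) ≡ 2 (mod 3).
But 0 ≢ 2 (mod 3), so 0 ∈ ℤ/111ℤ has no preimage. Therefore f is not surjective.
Since f is not surjective, we find the least positive k with f(k) = f(0): this means 102k ≡ 0 (mod 111), i.e. 111 ∣ 102k. Since gcd(102, 111) = 3, dividing through by 3 this holds exactly when 37 ∣ 34k, and as gcd(34, 37) = 1, exactly when 37 ∣ k.
The smallest positive such k is 37.

37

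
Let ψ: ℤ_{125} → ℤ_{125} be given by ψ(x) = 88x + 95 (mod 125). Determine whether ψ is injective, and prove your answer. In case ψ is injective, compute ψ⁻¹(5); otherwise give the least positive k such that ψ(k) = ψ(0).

Suppose ψ(a) = ψ(b) in ℤ_{125}. Then 88a + 95 ≡ 88b + 95 (mod 125), so 88(a − b) ≡ 0 (mod 125).
Since gcd(88, 125) = 1, 88 is invertible modulo 125, so a − b ≡ 0 (mod 125), i.e. a = b.
So ψ is injective.
We now compute 88⁻¹ mod 125 explicitly. Euclid's algorithm: 125 = 1·88 + 37, 88 = 2·37 + 14, 37 = 2·14 + 9, 14 = 1·9 + 5, 9 = 1·5 + 4, 5 = 1·4 + 1; back-substituting gives 1 = 27·88 − 19·125, so 88⁻¹ ≡ 27 (mod 125).
Since ψ is injective, we compute ψ⁻¹(5): solve 88x + 95 ≡ 5 (mod 125), i.e. 88x ≡ 35 (mod 125).
Multiplying by 88⁻¹ = 27 gives x ≡ 27·35 = 945 = 7·125 + 70 ≡ 70 (mod 125).
Check: ψ(70) = 88·70 + 95 = 6255 = 50·125 + 5 ≡ 5 (mod 125).

70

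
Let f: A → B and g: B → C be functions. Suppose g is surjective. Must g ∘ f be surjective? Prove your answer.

not surjective

No. Take A = {1}, B = C = {1, 2, 3, 4}, f(1) = 1, and g = identity (surjective).
Then (g ∘ f)(1) = 1, and 4 ∈ C has no preimage under g ∘ f, so g ∘ f is not surjective.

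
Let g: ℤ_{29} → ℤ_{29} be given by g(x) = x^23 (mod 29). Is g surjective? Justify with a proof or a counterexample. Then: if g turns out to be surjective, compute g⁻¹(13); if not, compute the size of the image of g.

4

Since 29 is prime, the nonzero elements of ℤ_{29} form a cyclic group of order 28.
As gcd(23, 28) = 1, raising to the 23rd power is a bijection on this group: if a^23 ≡ b^23 then (ab^{−1})^23 = 1, and the only element of order dividing gcd(23, 28) = 1 is 1, so a = b.
With g(0) = 0 this makes g injective on all of ℤ_{29}, hence bijective (finite equal-size domain and codomain). In particular g is surjective.
Since g is surjective, we find the preimage of 13. The inverse of x ↦ x^23 on (ℤ_{29})^× is x ↦ x^11, because 23·11 = 253 = 9·28 + 1 ≡ 1 (mod 28) and x^{28} = 1 for x ≠ 0 (Fermat). So g⁻¹(13) = 13^11 mod 29.
Repeated squaring mod 29: 13^1 ≡ 13, 13^2 ≡ 13² = 169 ≡ 24, 13^4 ≡ 24² = 576 ≡ 25, 13^8 ≡ 25² = 625 ≡ 16. Since 11 = 8 + 2 + 1, 13^11 ≡ 16·24·13: 16·24 = 384 ≡ 7, then 7·13 = 91 ≡ 4. So 13^11 ≡ 4 (mod 29).
Hence g⁻¹(13) = 4.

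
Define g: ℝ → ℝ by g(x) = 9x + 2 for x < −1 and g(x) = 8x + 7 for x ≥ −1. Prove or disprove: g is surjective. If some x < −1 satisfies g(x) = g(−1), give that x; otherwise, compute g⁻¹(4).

Both pieces are strictly increasing (slopes 9 and 8), so each is injective on its own interval.
The left piece maps (−∞, −1) onto (−∞, −7); the right piece maps [−1, ∞) onto [−1, ∞).
The union (−∞, −7) ∪ [−1, ∞) omits the interval between −7 and −1; in particular −7 has no preimage. So g is not surjective.
Because the two images are disjoint, no x < −1 has g(x) = g(−1), so we compute g⁻¹(4): 4 lies in [−1, ∞), so solve 8x + 7 = 4: x = (4 − 7)/8 = −3/8.

-3/8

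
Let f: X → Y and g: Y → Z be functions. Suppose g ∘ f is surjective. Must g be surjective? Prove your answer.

surjective

Let c ∈ Z. Since g ∘ f is surjective, some a ∈ X has g(f(a)) = c. Then b = f(a) ∈ Y satisfies g(b) = c. So g is surjective.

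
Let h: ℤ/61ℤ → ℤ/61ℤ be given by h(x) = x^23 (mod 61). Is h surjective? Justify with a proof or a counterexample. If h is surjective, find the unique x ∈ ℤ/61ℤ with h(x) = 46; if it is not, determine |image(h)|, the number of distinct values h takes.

Since 61 is prime, the nonzero elements of ℤ/61ℤ form a cyclic group of order 60.
As gcd(23, 60) = 1, raising to the 23rd power is a bijection on this group: if a^23 ≡ b^23 then (ab^{−1})^23 = 1, and the only element of order dividing gcd(23, 60) = 1 is 1, so a = b.
With h(0) = 0 this makes h injective on all of ℤ/61ℤ, hence bijective (finite equal-size domain and codomain). In particular h is surjective.
Since h is surjective, we find the preimage of 46. The inverse of x ↦ x^23 on (ℤ/61ℤ)^× is x ↦ x^47, because 23·47 = 1081 = 18·60 + 1 ≡ 1 (mod 60) and x^{60} = 1 for x ≠ 0 (Fermat). So h⁻¹(46) = 46^47 mod 61.
Repeated squaring mod 61: 46^1 ≡ 46, 46^2 ≡ 46² = 2116 ≡ 42, 46^4 ≡ 42² = 1764 ≡ 56, 46^8 ≡ 56² = 3136 ≡ 25, 46^16 ≡ 25² = 625 ≡ 15, 46^32 ≡ 15² = 225 ≡ 42. Since 47 = 32 + 8 + 4 + 2 + 1, 46^47 ≡ 42·25·56·42·46: 42·25 = 1050 ≡ 13, then 13·56 = 728 ≡ 57, then 57·42 = 2394 ≡ 15, then 15·46 = 690 ≡ 19. So 46^47 ≡ 19 (mod 61).
Hence h⁻¹(46) = 19.

19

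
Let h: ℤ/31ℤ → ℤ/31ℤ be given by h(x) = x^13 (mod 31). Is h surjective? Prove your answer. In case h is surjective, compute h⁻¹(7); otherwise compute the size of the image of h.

28

Since 31 is prime, the nonzero elements of ℤ/31ℤ form a cyclic group of order 30.
As gcd(13, 30) = 1, raising to the 13th power is a bijection on this group: if u^13 ≡ v^13 then (uv^{−1})^13 = 1, and the only element of order dividing gcd(13, 30) = 1 is 1, so u = v.
With h(0) = 0 this makes h injective on all of ℤ/31ℤ, hence bijective (finite equal-size domain and codomain). In particular h is surjective.
Since h is surjective, we find the preimage of 7. The inverse of x ↦ x^13 on (ℤ/31ℤ)^× is x ↦ x^7, because 13·7 = 91 = 3·30 + 1 ≡ 1 (mod 30) and x^{30} = 1 for x ≠ 0 (Fermat). So h⁻¹(7) = 7^7 mod 31.
Repeated squaring mod 31: 7^1 ≡ 7, 7^2 ≡ 7² = 49 ≡ 18, 7^4 ≡ 18² = 324 ≡ 14. Since 7 = 4 + 2 + 1, 7^7 ≡ 14·18·7: 14·18 = 252 ≡ 4, then 4·7 = 28. So 7^7 ≡ 28 (mod 31).
Hence h⁻¹(7) = 28.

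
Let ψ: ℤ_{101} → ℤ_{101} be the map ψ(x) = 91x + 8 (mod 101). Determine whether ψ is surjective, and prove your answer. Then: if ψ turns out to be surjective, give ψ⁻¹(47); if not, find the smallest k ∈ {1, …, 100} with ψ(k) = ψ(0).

87

By definition, surjectivity means every element of the codomain has a preimage under ψ.
Since gcd(91, 101) = 1, 91 is invertible modulo 101. Euclid's algorithm: 101 = 1·91 + 10, 91 = 9·10 + 1; back-substituting gives 1 = 10·91 − 9·101, so 91⁻¹ ≡ 10 (mod 101).
For any y ∈ ℤ_{101}, x = 10(y − 8) mod 101 satisfies ψ(x) = 91·10(y − 8) + 8 ≡ y (since 91·10 ≡ 1 mod 101). So every y has a preimage.
Therefore ψ is surjective.
Since ψ is surjective, we find ψ⁻¹(47): we need 91x ≡ 47 − 8 ≡ 39 (mod 101). Using 91⁻¹ = 10: x ≡ 10·39 = 390 = 3·101 + 87, so x = 87.
Check: ψ(87) = 91·87 + 8 = 7925 = 78·101 + 47 ≡ 47 (mod 101).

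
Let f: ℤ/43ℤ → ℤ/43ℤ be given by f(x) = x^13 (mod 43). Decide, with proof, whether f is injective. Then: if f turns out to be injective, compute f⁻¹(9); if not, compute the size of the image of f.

15

Since 43 is prime, the nonzero elements of ℤ/43ℤ form a cyclic group of order 42.
As gcd(13, 42) = 1, raising to the 13th power is a bijection on this group: if s^13 ≡ t^13 then (st^{−1})^13 = 1, and the only element of order dividing gcd(13, 42) = 1 is 1, so s = t.
With f(0) = 0 this makes f injective on all of ℤ/43ℤ, hence bijective (finite equal-size domain and codomain). In particular f is injective.
Since f is injective, we find the preimage of 9. The inverse of x ↦ x^13 on (ℤ/43ℤ)^× is x ↦ x^13, because 13·13 = 169 = 4·42 + 1 ≡ 1 (mod 42) and x^{42} = 1 for x ≠ 0 (Fermat). So f⁻¹(9) = 9^13 mod 43.
Repeated squaring mod 43: 9^1 ≡ 9, 9^2 ≡ 9² = 81 ≡ 38, 9^4 ≡ 38² = 1444 ≡ 25, 9^8 ≡ 25² = 625 ≡ 23. Since 13 = 8 + 4 + 1, 9^13 ≡ 23·25·9: 23·25 = 575 ≡ 16, then 16·9 = 144 ≡ 15. So 9^13 ≡ 15 (mod 43).
Hence f⁻¹(9) = 15.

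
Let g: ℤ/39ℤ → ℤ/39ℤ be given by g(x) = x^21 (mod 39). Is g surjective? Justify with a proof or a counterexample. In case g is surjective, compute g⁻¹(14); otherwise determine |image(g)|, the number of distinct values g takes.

15

g(2): Repeated squaring mod 39: 2^1 ≡ 2, 2^2 ≡ 2² = 4, 2^4 ≡ 4² = 16, 2^8 ≡ 16² = 256 ≡ 22, 2^16 ≡ 22² = 484 ≡ 16. Since 21 = 16 + 4 + 1, 2^21 ≡ 16·16·2: 16·16 = 256 ≡ 22, then 22·2 = 44 ≡ 5. So 2^21 ≡ 5 (mod 39).
g(5): Repeated squaring mod 39: 5^1 ≡ 5, 5^2 ≡ 5² = 25, 5^4 ≡ 25² = 625 ≡ 1, 5^8 ≡ 1² = 1, 5^16 ≡ 1² = 1. Since 21 = 16 + 4 + 1, 5^21 ≡ 1·1·5: 1·1 = 1, then 1·5 = 5. So 5^21 ≡ 5 (mod 39).
So g(2) = g(5) = 5 while 2 ≠ 5, therefore g is not injective.
A non-injective map from the 39-element set ℤ/39ℤ to itself takes at most 38 distinct values, so it cannot be surjective. Therefore g is not surjective.
Since g is not surjective, we determine |image(g)|. Computing x^21 mod 39 for each x (by repeated squaring, reducing mod 39 at every step), the values g(0), g(1), …, g(38) are: 0, 1, 5, 27, 25, 5, 18, 34, 8, 27, 25, 8, 12, 13, 14, 18, 1, 38, 18, 31, 8, 21, 1, 38, 21, 25, 26, 27, 31, 14, 12, 31, 5, 21, 34, 14, 12, 34, 38.
The distinct values are {0, 1, 5, 8, 12, 13, 14, 18, 21, 25, 26, 27, 31, 34, 38}; there are 15 of them.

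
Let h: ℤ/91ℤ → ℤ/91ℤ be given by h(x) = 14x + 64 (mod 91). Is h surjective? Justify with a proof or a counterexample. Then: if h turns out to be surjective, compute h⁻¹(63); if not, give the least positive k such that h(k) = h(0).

Since gcd(14, 91) = 7, we have 14x ≡ 0 (mod 7) for all x, so h(x) ≡ 1 (mod 7).
But 0 ≢ 1 (mod 7), so 0 ∈ ℤ/91ℤ has no preimage. Therefore h is not surjective.
Since h is not surjective, we find the least positive k with h(k) = h(0): this means 14k ≡ 0 (mod 91), i.e. 91 ∣ 14k. Since gcd(14, 91) = 7, dividing through by 7 this holds exactly when 13 ∣ 2k, and as gcd(2, 13) = 1, exactly when 13 ∣ k.
The smallest positive such k is 13.

13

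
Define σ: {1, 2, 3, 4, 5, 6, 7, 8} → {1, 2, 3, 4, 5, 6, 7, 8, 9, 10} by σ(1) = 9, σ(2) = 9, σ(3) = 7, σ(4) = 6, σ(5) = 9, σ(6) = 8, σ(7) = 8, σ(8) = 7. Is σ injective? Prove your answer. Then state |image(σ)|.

σ(1) = 9 = σ(2) with 1 ≠ 2, so σ is not injective.
The image of σ is {6, 7, 8, 9}, which has 4 elements.

4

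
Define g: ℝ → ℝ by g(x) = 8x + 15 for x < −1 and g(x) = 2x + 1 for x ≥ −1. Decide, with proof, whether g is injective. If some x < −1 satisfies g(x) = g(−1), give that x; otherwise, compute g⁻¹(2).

Both pieces are strictly increasing (slopes 8 and 2), so each is injective on its own interval.
The left piece maps (−∞, −1) onto (−∞, 7); the right piece maps [−1, ∞) onto [−1, ∞).
These images overlap. In particular g(−1) = −1 (right piece), and solving 8x + 15 = −1 on the left piece gives x = −2 < −1.
So g(−2) = g(−1) with −2 ≠ −1, and g is not injective. This x = −2 is the requested value below −1.

-2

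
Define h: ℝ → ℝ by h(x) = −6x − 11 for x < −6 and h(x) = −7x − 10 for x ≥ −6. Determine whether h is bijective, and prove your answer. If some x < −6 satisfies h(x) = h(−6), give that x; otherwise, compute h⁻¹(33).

Both pieces are strictly decreasing (slopes −6 and −7), so each is injective on its own interval.
The left piece maps (−∞, −6) onto (25, ∞); the right piece maps [−6, ∞) onto (−∞, 32].
These images overlap. In particular h(−6) = 32 (right piece), and solving −6x − 11 = 32 on the left piece gives x = −43/6 < −6.
So h(−43/6) = h(−6) with −43/6 ≠ −6, and h is not injective, hence not bijective. This x = −43/6 is the requested value below −6.

-43/6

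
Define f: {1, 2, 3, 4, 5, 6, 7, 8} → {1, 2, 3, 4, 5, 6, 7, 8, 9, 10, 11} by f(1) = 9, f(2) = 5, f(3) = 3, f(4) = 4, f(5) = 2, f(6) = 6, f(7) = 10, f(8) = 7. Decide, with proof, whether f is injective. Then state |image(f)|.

8

The values f(1), …, f(8) are 9, 5, 3, 4, 2, 6, 10, 7 — all distinct.
So f(x_1) = f(x_2) only when x_1 = x_2, and f is injective.
The image of f is {2, 3, 4, 5, 6, 7, 9, 10}, which has 8 elements.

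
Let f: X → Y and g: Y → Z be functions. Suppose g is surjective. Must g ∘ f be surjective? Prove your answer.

not surjective

No. Take X = {1}, Y = Z = {1, 2, 3, 4, 5}, f(1) = 1, and g = identity (surjective).
Then (g ∘ f)(1) = 1, and 5 ∈ Z has no preimage under g ∘ f, so g ∘ f is not surjective.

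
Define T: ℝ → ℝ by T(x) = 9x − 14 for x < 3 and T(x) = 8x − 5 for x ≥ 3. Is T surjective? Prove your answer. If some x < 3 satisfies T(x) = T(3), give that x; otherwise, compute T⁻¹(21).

13/4

Both pieces are strictly increasing (slopes 9 and 8), so each is injective on its own interval.
The left piece maps (−∞, 3) onto (−∞, 13); the right piece maps [3, ∞) onto [19, ∞).
The union (−∞, 13) ∪ [19, ∞) omits the interval between 13 and 19; in particular 13 has no preimage. So T is not surjective.
Because the two images are disjoint, no x < 3 has T(x) = T(3), so we compute T⁻¹(21): 21 lies in [19, ∞), so solve 8x − 5 = 21: x = (21 + 5)/8 = 13/4.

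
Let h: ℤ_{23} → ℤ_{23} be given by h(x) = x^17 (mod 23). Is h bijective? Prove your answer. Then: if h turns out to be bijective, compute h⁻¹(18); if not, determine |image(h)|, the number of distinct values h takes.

Since 23 is prime, the nonzero elements of ℤ_{23} form a cyclic group of order 22.
As gcd(17, 22) = 1, raising to the 17th power is a bijection on this group: if x_1^17 ≡ x_2^17 then (x_1x_2^{−1})^17 = 1, and the only element of order dividing gcd(17, 22) = 1 is 1, so x_1 = x_2.
With h(0) = 0 this makes h injective on all of ℤ_{23}, hence bijective (finite equal-size domain and codomain). In particular h is bijective.
Since h is bijective, we find the preimage of 18. The inverse of x ↦ x^17 on (ℤ_{23})^× is x ↦ x^13, because 17·13 = 221 = 10·22 + 1 ≡ 1 (mod 22) and x^{22} = 1 for x ≠ 0 (Fermat). So h⁻¹(18) = 18^13 mod 23.
Repeated squaring mod 23: 18^1 ≡ 18, 18^2 ≡ 18² = 324 ≡ 2, 18^4 ≡ 2² = 4, 18^8 ≡ 4² = 16. Since 13 = 8 + 4 + 1, 18^13 ≡ 16·4·18: 16·4 = 64 ≡ 18, then 18·18 = 324 ≡ 2. So 18^13 ≡ 2 (mod 23).
Hence h⁻¹(18) = 2.

2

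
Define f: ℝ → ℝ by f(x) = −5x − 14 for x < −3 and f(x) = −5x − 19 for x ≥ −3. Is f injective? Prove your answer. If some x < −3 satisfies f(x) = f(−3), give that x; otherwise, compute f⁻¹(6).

Both pieces are strictly decreasing (slopes −5 and −5), so each is injective on its own interval.
The left piece maps (−∞, −3) onto (1, ∞); the right piece maps [−3, ∞) onto (−∞, −4].
These images are disjoint, so no value is attained by both pieces. Thus f is injective.
Because the two images are disjoint, no x < −3 has f(x) = f(−3), so we compute f⁻¹(6): 6 lies in (1, ∞), so solve −5x − 14 = 6: x = (6 + 14)/(−5) = −4.

-4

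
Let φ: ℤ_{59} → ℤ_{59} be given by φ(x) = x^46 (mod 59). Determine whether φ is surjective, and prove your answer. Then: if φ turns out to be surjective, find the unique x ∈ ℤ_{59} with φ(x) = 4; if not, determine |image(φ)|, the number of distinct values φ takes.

φ(29): Repeated squaring mod 59: 29^1 ≡ 29, 29^2 ≡ 29² = 841 ≡ 15, 29^4 ≡ 15² = 225 ≡ 48, 29^8 ≡ 48² = 2304 ≡ 3, 29^16 ≡ 3² = 9, 29^32 ≡ 9² = 81 ≡ 22. Since 46 = 32 + 8 + 4 + 2, 29^46 ≡ 22·3·48·15: 22·3 = 66 ≡ 7, then 7·48 = 336 ≡ 41, then 41·15 = 615 ≡ 25. So 29^46 ≡ 25 (mod 59).
φ(30): Repeated squaring mod 59: 30^1 ≡ 30, 30^2 ≡ 30² = 900 ≡ 15, 30^4 ≡ 15² = 225 ≡ 48, 30^8 ≡ 48² = 2304 ≡ 3, 30^16 ≡ 3² = 9, 30^32 ≡ 9² = 81 ≡ 22. Since 46 = 32 + 8 + 4 + 2, 30^46 ≡ 22·3·48·15: 22·3 = 66 ≡ 7, then 7·48 = 336 ≡ 41, then 41·15 = 615 ≡ 25. So 30^46 ≡ 25 (mod 59).
So φ(29) = φ(30) = 25 while 29 ≠ 30, so φ is not injective.
A non-injective map from the 59-element set ℤ_{59} to itself takes at most 58 distinct values, so it cannot be surjective. Therefore φ is not surjective.
Since φ is not surjective, we determine |image(φ)|. Computing x^46 mod 59 for each x (by repeated squaring, reducing mod 59 at every step), the values φ(0), φ(1), …, φ(58) are: 0, 1, 26, 19, 27, 36, 22, 46, 53, 7, 51, 45, 41, 17, 16, 35, 21, 9, 5, 20, 28, 48, 49, 12, 4, 57, 29, 15, 3, 25, 25, 3, 15, 29, 57, 4, 12, 49, 48, 28, 20, 5, 9, 21, 35, 16, 17, 41, 45, 51, 7, 53, 46, 22, 36, 27, 19, 26, 1.
The distinct values are {0, 1, 3, 4, 5, 7, 9, 12, 15, 16, 17, 19, 20, 21, 22, 25, 26, 27, 28, 29, 35, 36, 41, 45, 46, 48, 49, 51, 53, 57}; there are 30 of them.

30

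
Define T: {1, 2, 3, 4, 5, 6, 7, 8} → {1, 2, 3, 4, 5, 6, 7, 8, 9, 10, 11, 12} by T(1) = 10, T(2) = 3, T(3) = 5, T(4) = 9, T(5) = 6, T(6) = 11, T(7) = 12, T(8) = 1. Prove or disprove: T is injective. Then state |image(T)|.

The values T(1), …, T(8) are 10, 3, 5, 9, 6, 11, 12, 1 — all distinct.
So T(s) = T(t) only when s = t, and T is injective.
The image of T is {1, 3, 5, 6, 9, 10, 11, 12}, which has 8 elements.

8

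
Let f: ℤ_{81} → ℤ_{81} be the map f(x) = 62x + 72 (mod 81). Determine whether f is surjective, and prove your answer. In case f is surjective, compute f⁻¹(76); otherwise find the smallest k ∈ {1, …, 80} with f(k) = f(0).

Recall that surjectivity means every element of the codomain has a preimage under f.
Since gcd(62, 81) = 1, 62 is invertible modulo 81. Euclid's algorithm: 81 = 1·62 + 19, 62 = 3·19 + 5, 19 = 3·5 + 4, 5 = 1·4 + 1; back-substituting gives 1 = 17·62 − 13·81, so 62⁻¹ ≡ 17 (mod 81).
For any y ∈ ℤ_{81}, x = 17(y − 72) mod 81 satisfies f(x) = 62·17(y − 72) + 72 ≡ y (since 62·17 ≡ 1 mod 81). So every y has a preimage.
Therefore f is surjective.
Since f is surjective, we compute f⁻¹(76): solve 62x + 72 ≡ 76 (mod 81), i.e. 62x ≡ 4 (mod 81).
Multiplying by 62⁻¹ = 17 gives x ≡ 17·4 = 68 ≡ 68 (mod 81).
Check: f(68) = 62·68 + 72 = 4288 = 52·81 + 76 ≡ 76 (mod 81).

68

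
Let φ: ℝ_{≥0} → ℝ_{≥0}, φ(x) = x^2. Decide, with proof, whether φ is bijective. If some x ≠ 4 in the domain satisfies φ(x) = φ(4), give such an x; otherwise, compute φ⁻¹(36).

6

On ℝ_{≥0}, x ↦ x^2 is strictly increasing (injective) and for any y ∈ ℝ_{≥0} the 2nd root y^{1/2} lies in ℝ_{≥0} (surjective). So φ is bijective.
Since x ↦ x^2 is strictly increasing on ℝ_{≥0}, it is injective there, so no x ≠ 4 in the domain has φ(x) = φ(4). We therefore compute φ⁻¹(36) = 36^{1/2} = 6 (indeed 6^2 = 36).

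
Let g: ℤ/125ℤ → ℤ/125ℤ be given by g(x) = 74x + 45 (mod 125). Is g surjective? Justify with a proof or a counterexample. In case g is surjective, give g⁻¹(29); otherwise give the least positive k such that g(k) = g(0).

91

By definition, surjectivity means every element of the codomain has a preimage under g.
Since gcd(74, 125) = 1, 74 is invertible modulo 125. Euclid's algorithm: 125 = 1·74 + 51, 74 = 1·51 + 23, 51 = 2·23 + 5, 23 = 4·5 + 3, 5 = 1·3 + 2, 3 = 1·2 + 1; back-substituting gives 1 = 49·74 − 29·125, so 74⁻¹ ≡ 49 (mod 125).
For any y ∈ ℤ/125ℤ, x = 49(y − 45) mod 125 satisfies g(x) = 74·49(y − 45) + 45 ≡ y (since 74·49 ≡ 1 mod 125). So every y has a preimage.
Hence g is surjective.
Since g is surjective, we find g⁻¹(29): we need 74x ≡ 29 − 45 ≡ 109 (mod 125). Using 74⁻¹ = 49: x ≡ 49·109 = 5341 = 42·125 + 91, so x = 91.
Check: g(91) = 74·91 + 45 = 6779 = 54·125 + 29 ≡ 29 (mod 125).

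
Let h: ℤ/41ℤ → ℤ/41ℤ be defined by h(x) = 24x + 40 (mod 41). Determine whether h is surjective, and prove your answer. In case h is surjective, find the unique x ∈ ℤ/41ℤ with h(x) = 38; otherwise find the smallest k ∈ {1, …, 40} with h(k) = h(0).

Recall: surjectivity means every element of the codomain has a preimage under h.
Since gcd(24, 41) = 1, 24 is invertible modulo 41. Euclid's algorithm: 41 = 1·24 + 17, 24 = 1·17 + 7, 17 = 2·7 + 3, 7 = 2·3 + 1; back-substituting gives 1 = 12·24 − 7·41, so 24⁻¹ ≡ 12 (mod 41).
For any y ∈ ℤ/41ℤ, x = 12(y − 40) mod 41 satisfies h(x) = 24·12(y − 40) + 40 ≡ y (since 24·12 ≡ 1 mod 41). So every y has a preimage.
So h is surjective.
Since h is surjective, we compute h⁻¹(38): solve 24x + 40 ≡ 38 (mod 41), i.e. 24x ≡ 39 (mod 41).
Multiplying by 24⁻¹ = 12 gives x ≡ 12·39 = 468 = 11·41 + 17 ≡ 17 (mod 41).
Check: h(17) = 24·17 + 40 = 448 = 10·41 + 38 ≡ 38 (mod 41).

17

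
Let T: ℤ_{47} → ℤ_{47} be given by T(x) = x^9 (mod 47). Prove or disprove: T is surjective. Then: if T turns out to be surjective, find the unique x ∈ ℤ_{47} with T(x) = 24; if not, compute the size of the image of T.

32

Since 47 is prime, the nonzero elements of ℤ_{47} form a cyclic group of order 46.
As gcd(9, 46) = 1, raising to the 9th power is a bijection on this group: if s^9 ≡ t^9 then (st^{−1})^9 = 1, and the only element of order dividing gcd(9, 46) = 1 is 1, so s = t.
With T(0) = 0 this makes T injective on all of ℤ_{47}, hence bijective (finite equal-size domain and codomain). In particular T is surjective.
Since T is surjective, we find the preimage of 24. The inverse of x ↦ x^9 on (ℤ_{47})^× is x ↦ x^41, because 9·41 = 369 = 8·46 + 1 ≡ 1 (mod 46) and x^{46} = 1 for x ≠ 0 (Fermat). So T⁻¹(24) = 24^41 mod 47.
Repeated squaring mod 47: 24^1 ≡ 24, 24^2 ≡ 24² = 576 ≡ 12, 24^4 ≡ 12² = 144 ≡ 3, 24^8 ≡ 3² = 9, 24^16 ≡ 9² = 81 ≡ 34, 24^32 ≡ 34² = 1156 ≡ 28. Since 41 = 32 + 8 + 1, 24^41 ≡ 28·9·24: 28·9 = 252 ≡ 17, then 17·24 = 408 ≡ 32. So 24^41 ≡ 32 (mod 47).
Hence T⁻¹(24) = 32.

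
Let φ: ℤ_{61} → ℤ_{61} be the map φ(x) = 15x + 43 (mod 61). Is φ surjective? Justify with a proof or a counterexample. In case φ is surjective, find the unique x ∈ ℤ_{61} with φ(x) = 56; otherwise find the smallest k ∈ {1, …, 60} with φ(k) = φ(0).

9

By definition, surjectivity means every element of the codomain has a preimage under φ.
Since gcd(15, 61) = 1, 15 is invertible modulo 61. Euclid's algorithm: 61 = 4·15 + 1; back-substituting gives 1 = 57·15 − 14·61, so 15⁻¹ ≡ 57 (mod 61).
For any y ∈ ℤ_{61}, x = 57(y − 43) mod 61 satisfies φ(x) = 15·57(y − 43) + 43 ≡ y (since 15·57 ≡ 1 mod 61). So every y has a preimage.
Hence φ is surjective.
Since φ is surjective, we compute φ⁻¹(56): solve 15x + 43 ≡ 56 (mod 61), i.e. 15x ≡ 13 (mod 61).
Multiplying by 15⁻¹ = 57 gives x ≡ 57·13 = 741 = 12·61 + 9 ≡ 9 (mod 61).
Check: φ(9) = 15·9 + 43 = 178 = 2·61 + 56 ≡ 56 (mod 61).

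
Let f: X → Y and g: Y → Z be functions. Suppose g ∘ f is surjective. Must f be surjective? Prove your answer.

not surjective

No. Take X = {0, 1, 2}, Y = {0, 1, 2, 3, 4, 5}, Z = {0}, f(a) = 0 for every a ∈ X, and g(b) = 0 for every b ∈ Y.
Then g ∘ f is surjective onto {0}, but 5 ∈ Y has no preimage under f, so f is not surjective.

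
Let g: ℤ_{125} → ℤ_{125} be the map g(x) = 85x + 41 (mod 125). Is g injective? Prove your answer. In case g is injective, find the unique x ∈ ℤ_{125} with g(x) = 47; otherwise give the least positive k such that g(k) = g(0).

25

We have gcd(85, 125) = 5 > 1. Taking s = 0 and t = 25: g(0) = 41 and g(25) = 85·25 + 41 = 2166 ≡ 41 (mod 125).
So g(0) = g(25) while 0 ≠ 25, therefore g is not injective.
Since g is not injective, we find the least positive k with g(k) = g(0): this means 85k ≡ 0 (mod 125), i.e. 125 ∣ 85k. Since gcd(85, 125) = 5, dividing through by 5 this holds exactly when 25 ∣ 17k, and as gcd(17, 25) = 1, exactly when 25 ∣ k.
The smallest positive such k is 25.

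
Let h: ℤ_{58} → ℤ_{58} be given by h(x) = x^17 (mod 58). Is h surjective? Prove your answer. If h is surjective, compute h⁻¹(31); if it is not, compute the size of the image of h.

3

Computing x^17 mod 58 for each x (by repeated squaring, reducing mod 58 at every step), the values h(0), h(1), …, h(57) are: 0, 1, 50, 31, 6, 9, 42, 53, 10, 33, 44, 3, 12, 51, 40, 47, 36, 17, 26, 43, 54, 19, 34, 45, 20, 23, 56, 37, 28, 29, 30, 21, 2, 35, 38, 13, 24, 39, 4, 15, 32, 41, 22, 11, 18, 7, 46, 55, 14, 25, 48, 5, 16, 49, 52, 27, 8, 57.
Every element of ℤ_{58} appears exactly once in this list, so h is a bijection, and in particular surjective.
Since h is surjective, we read off the preimage of 31 from the same table: h(3) = 31, so h⁻¹(31) = 3.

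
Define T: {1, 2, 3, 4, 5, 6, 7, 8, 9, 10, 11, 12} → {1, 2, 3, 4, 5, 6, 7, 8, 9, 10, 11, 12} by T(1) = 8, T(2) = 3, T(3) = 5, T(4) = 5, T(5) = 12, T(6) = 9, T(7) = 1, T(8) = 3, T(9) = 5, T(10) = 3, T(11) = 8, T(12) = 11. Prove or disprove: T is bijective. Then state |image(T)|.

T(3) = 5 = T(4) with 3 ≠ 4, so T is not injective, hence not bijective.
The image of T is {1, 3, 5, 8, 9, 11, 12}, which has 7 elements.

7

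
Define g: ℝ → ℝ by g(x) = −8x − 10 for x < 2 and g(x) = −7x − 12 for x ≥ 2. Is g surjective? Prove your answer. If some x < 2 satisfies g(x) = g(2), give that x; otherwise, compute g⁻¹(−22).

Both pieces are strictly decreasing (slopes −8 and −7), so each is injective on its own interval.
The left piece maps (−∞, 2) onto (−26, ∞); the right piece maps [2, ∞) onto (−∞, −26].
These images together cover ℝ, so g is surjective.
Because the two images are disjoint, no x < 2 has g(x) = g(2), so we compute g⁻¹(−22): −22 lies in (−26, ∞), so solve −8x − 10 = −22: x = (−22 + 10)/(−8) = 3/2.

3/2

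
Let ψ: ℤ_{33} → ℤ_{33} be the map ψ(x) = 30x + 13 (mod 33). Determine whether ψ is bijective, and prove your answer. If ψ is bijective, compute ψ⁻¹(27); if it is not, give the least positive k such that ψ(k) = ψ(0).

11

Recall: ψ is injective when ψ(x_1) = ψ(x_2) forces x_1 = x_2.
We have gcd(30, 33) = 3 > 1. Taking x_1 = 0 and x_2 = 11: ψ(0) = 13 and ψ(11) = 30·11 + 13 = 343 ≡ 13 (mod 33).
So ψ(0) = ψ(11) while 0 ≠ 11, hence ψ is not injective, hence not bijective.
Since ψ is not bijective, we find the least positive k with ψ(k) = ψ(0): this means 30k ≡ 0 (mod 33), i.e. 33 ∣ 30k. Since gcd(30, 33) = 3, dividing through by 3 this holds exactly when 11 ∣ 10k, and as gcd(10, 11) = 1, exactly when 11 ∣ k.
The smallest positive such k is 11.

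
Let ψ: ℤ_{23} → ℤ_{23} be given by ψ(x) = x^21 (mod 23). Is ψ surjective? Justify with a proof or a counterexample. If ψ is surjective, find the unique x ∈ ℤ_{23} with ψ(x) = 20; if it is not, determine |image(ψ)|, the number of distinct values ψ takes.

Since 23 is prime, the nonzero elements of ℤ_{23} form a cyclic group of order 22.
As gcd(21, 22) = 1, raising to the 21st power is a bijection on this group: if u^21 ≡ v^21 then (uv^{−1})^21 = 1, and the only element of order dividing gcd(21, 22) = 1 is 1, so u = v.
With ψ(0) = 0 this makes ψ injective on all of ℤ_{23}, hence bijective (finite equal-size domain and codomain). In particular ψ is surjective.
Since ψ is surjective, we find the preimage of 20. The inverse of x ↦ x^21 on (ℤ_{23})^× is x ↦ x^21, because 21·21 = 441 = 20·22 + 1 ≡ 1 (mod 22) and x^{22} = 1 for x ≠ 0 (Fermat). So ψ⁻¹(20) = 20^21 mod 23.
Repeated squaring mod 23: 20^1 ≡ 20, 20^2 ≡ 20² = 400 ≡ 9, 20^4 ≡ 9² = 81 ≡ 12, 20^8 ≡ 12² = 144 ≡ 6, 20^16 ≡ 6² = 36 ≡ 13. Since 21 = 16 + 4 + 1, 20^21 ≡ 13·12·20: 13·12 = 156 ≡ 18, then 18·20 = 360 ≡ 15. So 20^21 ≡ 15 (mod 23).
Hence ψ⁻¹(20) = 15.

15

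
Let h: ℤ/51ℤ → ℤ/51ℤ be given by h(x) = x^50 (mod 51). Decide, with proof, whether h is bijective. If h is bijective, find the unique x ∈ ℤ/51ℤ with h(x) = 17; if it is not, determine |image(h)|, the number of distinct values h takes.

h(7): Repeated squaring mod 51: 7^1 ≡ 7, 7^2 ≡ 7² = 49, 7^4 ≡ 49² = 2401 ≡ 4, 7^8 ≡ 4² = 16, 7^16 ≡ 16² = 256 ≡ 1, 7^32 ≡ 1² = 1. Since 50 = 32 + 16 + 2, 7^50 ≡ 1·1·49: 1·1 = 1, then 1·49 = 49. So 7^50 ≡ 49 (mod 51).
h(10): Repeated squaring mod 51: 10^1 ≡ 10, 10^2 ≡ 10² = 100 ≡ 49, 10^4 ≡ 49² = 2401 ≡ 4, 10^8 ≡ 4² = 16, 10^16 ≡ 16² = 256 ≡ 1, 10^32 ≡ 1² = 1. Since 50 = 32 + 16 + 2, 10^50 ≡ 1·1·49: 1·1 = 1, then 1·49 = 49. So 10^50 ≡ 49 (mod 51).
So h(7) = h(10) = 49 while 7 ≠ 10, therefore h is not injective, hence not bijective.
Since h is not bijective, we determine |image(h)|. Computing x^50 mod 51 for each x (by repeated squaring, reducing mod 51 at every step), the values h(0), h(1), …, h(50) are: 0, 1, 4, 9, 16, 25, 36, 49, 13, 30, 49, 19, 42, 16, 43, 21, 1, 34, 18, 4, 43, 33, 25, 19, 15, 13, 13, 15, 19, 25, 33, 43, 4, 18, 34, 1, 21, 43, 16, 42, 19, 49, 30, 13, 49, 36, 25, 16, 9, 4, 1.
The distinct values are {0, 1, 4, 9, 13, 15, 16, 18, 19, 21, 25, 30, 33, 34, 36, 42, 43, 49}; there are 18 of them.

18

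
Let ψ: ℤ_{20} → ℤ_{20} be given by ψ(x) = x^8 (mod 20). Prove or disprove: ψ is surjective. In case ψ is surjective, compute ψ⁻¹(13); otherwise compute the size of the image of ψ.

ψ(1) = 1^8 = 1.
ψ(3): Repeated squaring mod 20: 3^1 ≡ 3, 3^2 ≡ 3² = 9, 3^4 ≡ 9² = 81 ≡ 1, 3^8 ≡ 1² = 1. So 3^8 ≡ 1 (mod 20).
So ψ(1) = ψ(3) = 1 while 1 ≠ 3, hence ψ is not injective.
A non-injective map from the 20-element set ℤ_{20} to itself takes at most 19 distinct values, so it cannot be surjective. So ψ is not surjective.
Since ψ is not surjective, we determine |image(ψ)|. Computing x^8 mod 20 for each x (by repeated squaring, reducing mod 20 at every step), the values ψ(0), ψ(1), …, ψ(19) are: 0, 1, 16, 1, 16, 5, 16, 1, 16, 1, 0, 1, 16, 1, 16, 5, 16, 1, 16, 1.
The distinct values are {0, 1, 5, 16}; there are 4 of them.

4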